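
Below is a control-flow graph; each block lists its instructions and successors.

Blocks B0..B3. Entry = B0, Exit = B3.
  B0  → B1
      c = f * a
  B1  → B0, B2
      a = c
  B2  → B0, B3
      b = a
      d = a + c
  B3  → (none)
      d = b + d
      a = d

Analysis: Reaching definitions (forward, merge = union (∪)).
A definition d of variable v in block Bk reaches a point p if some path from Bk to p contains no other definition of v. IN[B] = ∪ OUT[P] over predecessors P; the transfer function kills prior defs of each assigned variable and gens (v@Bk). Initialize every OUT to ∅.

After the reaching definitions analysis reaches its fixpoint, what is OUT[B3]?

Fixpoint table:
  B0: | IN={a@B1, b@B2, c@B0, d@B2} | OUT={a@B1, b@B2, c@B0, d@B2}
  B1: | IN={a@B1, b@B2, c@B0, d@B2} | OUT={a@B1, b@B2, c@B0, d@B2}
  B2: | IN={a@B1, b@B2, c@B0, d@B2} | OUT={a@B1, b@B2, c@B0, d@B2}
  B3: | IN={a@B1, b@B2, c@B0, d@B2} | OUT={a@B3, b@B2, c@B0, d@B3}

Merge at B3: IN[B3] = OUT[B2] = {a@B1, b@B2, c@B0, d@B2}
Applying B3's transfer function to that IN value gives OUT[B3] (row B3 above).

Answer: {a@B3, b@B2, c@B0, d@B3}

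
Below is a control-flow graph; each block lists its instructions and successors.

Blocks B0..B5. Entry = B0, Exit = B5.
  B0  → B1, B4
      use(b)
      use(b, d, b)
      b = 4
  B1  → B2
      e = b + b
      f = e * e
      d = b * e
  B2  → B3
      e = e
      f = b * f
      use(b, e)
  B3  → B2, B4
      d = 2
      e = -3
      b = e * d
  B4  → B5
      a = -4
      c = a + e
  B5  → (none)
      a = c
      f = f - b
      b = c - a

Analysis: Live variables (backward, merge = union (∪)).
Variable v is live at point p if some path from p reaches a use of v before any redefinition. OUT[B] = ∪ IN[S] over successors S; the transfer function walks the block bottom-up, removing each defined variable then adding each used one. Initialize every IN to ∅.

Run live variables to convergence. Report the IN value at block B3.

Answer: {f}

Derivation:
Fixpoint table:
  B0: | IN={b, d, e, f} | OUT={b, e, f}
  B1: | IN={b} | OUT={b, e, f}
  B2: | IN={b, e, f} | OUT={f}
  B3: | IN={f} | OUT={b, e, f}
  B4: | IN={b, e, f} | OUT={b, c, f}
  B5: | IN={b, c, f} | OUT={}

Merge at B3: OUT[B3] = IN[B2] ⊔ IN[B4] = {b, e, f}
Applying B3's transfer function to that OUT value gives IN[B3] (row B3 above).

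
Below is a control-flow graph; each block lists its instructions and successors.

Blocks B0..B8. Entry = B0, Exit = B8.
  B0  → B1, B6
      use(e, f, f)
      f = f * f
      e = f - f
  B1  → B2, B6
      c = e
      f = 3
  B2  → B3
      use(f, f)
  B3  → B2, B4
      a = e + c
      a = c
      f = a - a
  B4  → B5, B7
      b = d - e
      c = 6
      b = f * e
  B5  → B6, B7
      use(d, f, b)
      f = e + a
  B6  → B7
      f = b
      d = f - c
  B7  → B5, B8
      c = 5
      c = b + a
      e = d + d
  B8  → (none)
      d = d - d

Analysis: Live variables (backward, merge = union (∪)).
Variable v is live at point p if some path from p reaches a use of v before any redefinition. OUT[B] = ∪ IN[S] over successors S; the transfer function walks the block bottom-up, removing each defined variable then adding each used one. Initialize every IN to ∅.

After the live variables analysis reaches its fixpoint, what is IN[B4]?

Converged values:
  B0:   IN={a, b, c, d, e, f}   OUT={a, b, c, d, e}
  B1:   IN={a, b, d, e}   OUT={a, b, c, d, e, f}
  B2:   IN={c, d, e, f}   OUT={c, d, e}
  B3:   IN={c, d, e}   OUT={a, c, d, e, f}
  B4:   IN={a, d, e, f}   OUT={a, b, c, d, e, f}
  B5:   IN={a, b, c, d, e, f}   OUT={a, b, c, d, f}
  B6:   IN={a, b, c}   OUT={a, b, d, f}
  B7:   IN={a, b, d, f}   OUT={a, b, c, d, e, f}
  B8:   IN={d}   OUT={}

Merge at B4: OUT[B4] = IN[B5] ⊔ IN[B7] = {a, b, c, d, e, f}
Applying B4's transfer function to that OUT value gives IN[B4] (row B4 above).

Answer: {a, d, e, f}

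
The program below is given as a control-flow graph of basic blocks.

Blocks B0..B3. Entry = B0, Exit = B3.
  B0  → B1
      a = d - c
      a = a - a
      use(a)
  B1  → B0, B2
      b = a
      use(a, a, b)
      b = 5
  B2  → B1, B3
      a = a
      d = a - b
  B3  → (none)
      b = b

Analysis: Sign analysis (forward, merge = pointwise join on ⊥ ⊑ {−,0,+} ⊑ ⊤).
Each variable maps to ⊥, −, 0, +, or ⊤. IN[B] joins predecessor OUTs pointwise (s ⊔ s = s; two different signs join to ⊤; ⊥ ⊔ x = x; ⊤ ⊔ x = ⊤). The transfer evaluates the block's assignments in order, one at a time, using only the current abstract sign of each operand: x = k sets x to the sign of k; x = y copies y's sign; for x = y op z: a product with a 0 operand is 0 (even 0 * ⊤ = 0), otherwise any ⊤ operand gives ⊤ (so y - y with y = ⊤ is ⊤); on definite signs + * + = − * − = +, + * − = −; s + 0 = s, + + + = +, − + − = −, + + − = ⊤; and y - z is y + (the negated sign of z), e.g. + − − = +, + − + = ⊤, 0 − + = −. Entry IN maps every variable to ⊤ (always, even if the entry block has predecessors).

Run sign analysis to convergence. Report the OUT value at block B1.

Converged values:
  B0:  IN=(all ⊤)  OUT=(all ⊤)
  B1:  IN=(all ⊤)  OUT={b:+; rest ⊤}
  B2:  IN={b:+; rest ⊤}  OUT={b:+; rest ⊤}
  B3:  IN={b:+; rest ⊤}  OUT={b:+; rest ⊤}

Merge at B1: IN[B1] = OUT[B0] ⊔ OUT[B2] = {a: ⊤, b: ⊤, c: ⊤, d: ⊤, e: ⊤, f: ⊤}
Applying B1's transfer function to that IN value gives OUT[B1] (row B1 above).

Answer: {a: ⊤, b: +, c: ⊤, d: ⊤, e: ⊤, f: ⊤}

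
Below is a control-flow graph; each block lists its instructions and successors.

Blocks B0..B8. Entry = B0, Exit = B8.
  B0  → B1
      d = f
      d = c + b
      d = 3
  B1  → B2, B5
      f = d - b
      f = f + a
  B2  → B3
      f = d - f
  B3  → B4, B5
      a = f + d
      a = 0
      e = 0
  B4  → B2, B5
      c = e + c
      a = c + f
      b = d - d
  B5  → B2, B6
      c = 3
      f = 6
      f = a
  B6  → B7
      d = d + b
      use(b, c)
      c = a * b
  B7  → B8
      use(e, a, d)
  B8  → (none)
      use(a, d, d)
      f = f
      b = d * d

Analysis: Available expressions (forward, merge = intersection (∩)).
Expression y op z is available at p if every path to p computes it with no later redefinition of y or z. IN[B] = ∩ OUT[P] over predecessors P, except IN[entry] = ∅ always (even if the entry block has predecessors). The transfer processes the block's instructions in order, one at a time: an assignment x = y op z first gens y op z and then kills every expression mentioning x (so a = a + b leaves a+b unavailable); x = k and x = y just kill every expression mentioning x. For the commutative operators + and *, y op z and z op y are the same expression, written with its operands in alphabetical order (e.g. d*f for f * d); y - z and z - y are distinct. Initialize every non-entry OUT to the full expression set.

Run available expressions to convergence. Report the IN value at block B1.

Answer: {b+c}

Trace:
Converged values:
  B0:  IN={}  OUT={b+c}
  B1:  IN={b+c}  OUT={b+c, d-b}
  B2:  IN={}  OUT={}
  B3:  IN={}  OUT={d+f}
  B4:  IN={d+f}  OUT={c+f, d+f, d-d}
  B5:  IN={}  OUT={}
  B6:  IN={}  OUT={a*b}
  B7:  IN={a*b}  OUT={a*b}
  B8:  IN={a*b}  OUT={d*d}

Merge at B1: IN[B1] = OUT[B0] = {b+c}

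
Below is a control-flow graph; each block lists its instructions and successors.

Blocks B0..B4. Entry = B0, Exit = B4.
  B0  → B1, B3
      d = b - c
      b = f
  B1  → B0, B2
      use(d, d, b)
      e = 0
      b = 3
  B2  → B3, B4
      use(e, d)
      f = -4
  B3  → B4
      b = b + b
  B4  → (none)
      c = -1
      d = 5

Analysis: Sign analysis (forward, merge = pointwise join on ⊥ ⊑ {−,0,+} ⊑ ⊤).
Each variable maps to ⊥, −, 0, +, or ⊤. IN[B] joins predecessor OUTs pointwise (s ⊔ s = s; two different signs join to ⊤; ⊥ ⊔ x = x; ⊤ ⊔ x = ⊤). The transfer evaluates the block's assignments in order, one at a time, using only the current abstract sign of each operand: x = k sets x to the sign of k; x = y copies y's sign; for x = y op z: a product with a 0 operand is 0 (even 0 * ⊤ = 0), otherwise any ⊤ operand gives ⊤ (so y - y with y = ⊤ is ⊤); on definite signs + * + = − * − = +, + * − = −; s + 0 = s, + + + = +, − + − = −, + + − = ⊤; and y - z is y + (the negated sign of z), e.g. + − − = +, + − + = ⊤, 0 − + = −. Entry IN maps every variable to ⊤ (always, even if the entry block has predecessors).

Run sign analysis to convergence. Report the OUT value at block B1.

Fixpoint table:
  B0:  IN=(all ⊤)  OUT=(all ⊤)
  B1:  IN=(all ⊤)  OUT={b:+, e:0; rest ⊤}
  B2:  IN={b:+, e:0; rest ⊤}  OUT={b:+, e:0, f:-; rest ⊤}
  B3:  IN=(all ⊤)  OUT=(all ⊤)
  B4:  IN=(all ⊤)  OUT={c:-, d:+; rest ⊤}

Merge at B1: IN[B1] = OUT[B0] = {a: ⊤, b: ⊤, c: ⊤, d: ⊤, e: ⊤, f: ⊤}
Applying B1's transfer function to that IN value gives OUT[B1] (row B1 above).

Answer: {a: ⊤, b: +, c: ⊤, d: ⊤, e: 0, f: ⊤}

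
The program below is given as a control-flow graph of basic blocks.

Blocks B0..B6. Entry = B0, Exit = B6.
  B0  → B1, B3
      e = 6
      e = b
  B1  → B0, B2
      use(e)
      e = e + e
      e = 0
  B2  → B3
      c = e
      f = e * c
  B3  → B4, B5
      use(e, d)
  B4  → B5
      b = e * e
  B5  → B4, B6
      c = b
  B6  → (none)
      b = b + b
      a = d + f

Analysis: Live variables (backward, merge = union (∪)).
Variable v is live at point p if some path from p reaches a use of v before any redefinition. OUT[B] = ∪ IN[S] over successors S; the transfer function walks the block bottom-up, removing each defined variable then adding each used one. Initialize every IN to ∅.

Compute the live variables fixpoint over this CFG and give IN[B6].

Per-block solution:
  B0:   IN={b, d, f}   OUT={b, d, e, f}
  B1:   IN={b, d, e, f}   OUT={b, d, e, f}
  B2:   IN={b, d, e}   OUT={b, d, e, f}
  B3:   IN={b, d, e, f}   OUT={b, d, e, f}
  B4:   IN={d, e, f}   OUT={b, d, e, f}
  B5:   IN={b, d, e, f}   OUT={b, d, e, f}
  B6:   IN={b, d, f}   OUT={}

B6 is the boundary node: OUT[B6] = {}
Applying B6's transfer function to that OUT value gives IN[B6] (row B6 above).

Answer: {b, d, f}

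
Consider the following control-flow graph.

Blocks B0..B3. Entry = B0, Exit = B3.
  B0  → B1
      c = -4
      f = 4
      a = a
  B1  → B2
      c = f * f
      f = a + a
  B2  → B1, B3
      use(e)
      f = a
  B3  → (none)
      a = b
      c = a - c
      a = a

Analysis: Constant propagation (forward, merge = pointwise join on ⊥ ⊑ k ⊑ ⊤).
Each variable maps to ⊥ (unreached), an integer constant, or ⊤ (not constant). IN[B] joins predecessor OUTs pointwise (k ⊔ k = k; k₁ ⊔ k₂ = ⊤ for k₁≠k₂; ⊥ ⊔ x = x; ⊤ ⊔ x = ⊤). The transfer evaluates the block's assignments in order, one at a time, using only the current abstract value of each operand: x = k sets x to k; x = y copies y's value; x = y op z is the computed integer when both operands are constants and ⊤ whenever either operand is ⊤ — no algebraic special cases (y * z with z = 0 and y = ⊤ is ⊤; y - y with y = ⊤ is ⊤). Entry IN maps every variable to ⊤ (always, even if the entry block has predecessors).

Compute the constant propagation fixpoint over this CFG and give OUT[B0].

Answer: {a: ⊤, b: ⊤, c: -4, d: ⊤, e: ⊤, f: 4}

Working:
Fixpoint table:
  B0:   IN=(all ⊤)   OUT={c:-4, f:4; rest ⊤}
  B1:   IN=(all ⊤)   OUT=(all ⊤)
  B2:   IN=(all ⊤)   OUT=(all ⊤)
  B3:   IN=(all ⊤)   OUT=(all ⊤)

B0 is the boundary node: IN[B0] = {a: ⊤, b: ⊤, c: ⊤, d: ⊤, e: ⊤, f: ⊤}
Applying B0's transfer function to that IN value gives OUT[B0] (row B0 above).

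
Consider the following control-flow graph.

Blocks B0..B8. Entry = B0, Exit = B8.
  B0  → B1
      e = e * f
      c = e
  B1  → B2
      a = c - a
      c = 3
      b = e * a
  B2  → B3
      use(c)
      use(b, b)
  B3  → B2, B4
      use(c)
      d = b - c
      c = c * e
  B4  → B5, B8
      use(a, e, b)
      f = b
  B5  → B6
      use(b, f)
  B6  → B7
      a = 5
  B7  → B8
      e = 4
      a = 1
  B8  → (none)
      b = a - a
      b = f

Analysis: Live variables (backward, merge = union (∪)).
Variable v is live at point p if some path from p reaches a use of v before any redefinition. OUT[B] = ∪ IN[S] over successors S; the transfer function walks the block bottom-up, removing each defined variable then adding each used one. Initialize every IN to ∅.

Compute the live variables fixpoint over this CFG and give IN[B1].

Converged values:
  B0:  IN={a, e, f}  OUT={a, c, e}
  B1:  IN={a, c, e}  OUT={a, b, c, e}
  B2:  IN={a, b, c, e}  OUT={a, b, c, e}
  B3:  IN={a, b, c, e}  OUT={a, b, c, e}
  B4:  IN={a, b, e}  OUT={a, b, f}
  B5:  IN={b, f}  OUT={f}
  B6:  IN={f}  OUT={f}
  B7:  IN={f}  OUT={a, f}
  B8:  IN={a, f}  OUT={}

Merge at B1: OUT[B1] = IN[B2] = {a, b, c, e}
Applying B1's transfer function to that OUT value gives IN[B1] (row B1 above).

Answer: {a, c, e}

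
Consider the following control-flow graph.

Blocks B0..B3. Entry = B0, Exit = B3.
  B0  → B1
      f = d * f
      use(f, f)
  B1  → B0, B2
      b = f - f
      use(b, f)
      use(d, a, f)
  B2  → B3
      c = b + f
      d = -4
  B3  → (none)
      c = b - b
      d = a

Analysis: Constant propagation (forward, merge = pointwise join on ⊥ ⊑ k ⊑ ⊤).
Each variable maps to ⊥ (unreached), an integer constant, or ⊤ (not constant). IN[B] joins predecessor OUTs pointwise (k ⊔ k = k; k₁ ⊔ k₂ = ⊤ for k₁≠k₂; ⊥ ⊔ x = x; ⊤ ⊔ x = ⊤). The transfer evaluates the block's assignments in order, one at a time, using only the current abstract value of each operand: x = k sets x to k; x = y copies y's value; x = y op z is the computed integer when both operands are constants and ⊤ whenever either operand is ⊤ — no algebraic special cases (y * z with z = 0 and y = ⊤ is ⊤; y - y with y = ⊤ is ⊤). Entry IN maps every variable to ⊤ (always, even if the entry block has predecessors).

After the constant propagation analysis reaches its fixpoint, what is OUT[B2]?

Answer: {a: ⊤, b: ⊤, c: ⊤, d: -4, e: ⊤, f: ⊤}

Derivation:
Per-block solution:
  B0:   IN=(all ⊤)   OUT=(all ⊤)
  B1:   IN=(all ⊤)   OUT=(all ⊤)
  B2:   IN=(all ⊤)   OUT={d:-4; rest ⊤}
  B3:   IN={d:-4; rest ⊤}   OUT=(all ⊤)

Merge at B2: IN[B2] = OUT[B1] = {a: ⊤, b: ⊤, c: ⊤, d: ⊤, e: ⊤, f: ⊤}
Applying B2's transfer function to that IN value gives OUT[B2] (row B2 above).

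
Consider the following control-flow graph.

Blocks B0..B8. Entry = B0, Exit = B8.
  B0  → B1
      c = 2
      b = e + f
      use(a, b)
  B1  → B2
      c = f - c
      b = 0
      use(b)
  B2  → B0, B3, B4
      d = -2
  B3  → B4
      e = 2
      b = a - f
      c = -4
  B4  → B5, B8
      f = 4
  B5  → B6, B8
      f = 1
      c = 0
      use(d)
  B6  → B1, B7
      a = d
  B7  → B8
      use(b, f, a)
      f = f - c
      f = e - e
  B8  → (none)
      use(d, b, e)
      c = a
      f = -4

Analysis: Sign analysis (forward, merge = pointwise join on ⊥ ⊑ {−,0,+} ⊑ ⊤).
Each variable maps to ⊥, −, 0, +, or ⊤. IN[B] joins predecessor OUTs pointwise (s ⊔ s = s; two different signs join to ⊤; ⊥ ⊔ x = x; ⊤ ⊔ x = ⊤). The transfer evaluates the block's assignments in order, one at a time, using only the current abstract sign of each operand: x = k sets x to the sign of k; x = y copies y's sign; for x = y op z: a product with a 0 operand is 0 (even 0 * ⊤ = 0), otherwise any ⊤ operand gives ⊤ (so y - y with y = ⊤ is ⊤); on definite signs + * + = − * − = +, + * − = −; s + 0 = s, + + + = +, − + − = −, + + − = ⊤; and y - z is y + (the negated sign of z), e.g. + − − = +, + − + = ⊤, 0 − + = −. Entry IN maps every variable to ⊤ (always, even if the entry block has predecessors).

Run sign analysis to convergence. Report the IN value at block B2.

Fixpoint table:
  B0:   IN=(all ⊤)   OUT={c:+; rest ⊤}
  B1:   IN=(all ⊤)   OUT={b:0; rest ⊤}
  B2:   IN={b:0; rest ⊤}   OUT={b:0, d:-; rest ⊤}
  B3:   IN={b:0, d:-; rest ⊤}   OUT={c:-, d:-, e:+; rest ⊤}
  B4:   IN={d:-; rest ⊤}   OUT={d:-, f:+; rest ⊤}
  B5:   IN={d:-, f:+; rest ⊤}   OUT={c:0, d:-, f:+; rest ⊤}
  B6:   IN={c:0, d:-, f:+; rest ⊤}   OUT={a:-, c:0, d:-, f:+; rest ⊤}
  B7:   IN={a:-, c:0, d:-, f:+; rest ⊤}   OUT={a:-, c:0, d:-; rest ⊤}
  B8:   IN={d:-; rest ⊤}   OUT={d:-, f:-; rest ⊤}

Merge at B2: IN[B2] = OUT[B1] = {a: ⊤, b: 0, c: ⊤, d: ⊤, e: ⊤, f: ⊤}

Answer: {a: ⊤, b: 0, c: ⊤, d: ⊤, e: ⊤, f: ⊤}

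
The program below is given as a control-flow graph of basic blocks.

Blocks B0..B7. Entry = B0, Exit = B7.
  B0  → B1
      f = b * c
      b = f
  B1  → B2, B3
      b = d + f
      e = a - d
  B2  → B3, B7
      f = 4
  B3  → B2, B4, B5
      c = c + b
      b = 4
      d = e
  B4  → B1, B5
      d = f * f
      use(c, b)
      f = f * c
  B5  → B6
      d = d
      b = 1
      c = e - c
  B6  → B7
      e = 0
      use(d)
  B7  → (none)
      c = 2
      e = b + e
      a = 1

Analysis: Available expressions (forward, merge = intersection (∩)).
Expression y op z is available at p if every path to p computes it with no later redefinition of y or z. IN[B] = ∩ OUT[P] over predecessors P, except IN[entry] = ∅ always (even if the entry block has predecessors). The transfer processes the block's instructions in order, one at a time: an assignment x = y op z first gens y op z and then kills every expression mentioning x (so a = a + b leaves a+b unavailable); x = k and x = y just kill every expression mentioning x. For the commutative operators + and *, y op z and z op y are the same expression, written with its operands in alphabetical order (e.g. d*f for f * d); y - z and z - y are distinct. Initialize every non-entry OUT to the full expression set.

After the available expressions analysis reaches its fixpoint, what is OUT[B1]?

Per-block solution:
  B0:   IN={}   OUT={}
  B1:   IN={}   OUT={a-d, d+f}
  B2:   IN={}   OUT={}
  B3:   IN={}   OUT={}
  B4:   IN={}   OUT={}
  B5:   IN={}   OUT={}
  B6:   IN={}   OUT={}
  B7:   IN={}   OUT={}

Merge at B1: IN[B1] = OUT[B0] ∩ OUT[B4] = {}
Applying B1's transfer function to that IN value gives OUT[B1] (row B1 above).

Answer: {a-d, d+f}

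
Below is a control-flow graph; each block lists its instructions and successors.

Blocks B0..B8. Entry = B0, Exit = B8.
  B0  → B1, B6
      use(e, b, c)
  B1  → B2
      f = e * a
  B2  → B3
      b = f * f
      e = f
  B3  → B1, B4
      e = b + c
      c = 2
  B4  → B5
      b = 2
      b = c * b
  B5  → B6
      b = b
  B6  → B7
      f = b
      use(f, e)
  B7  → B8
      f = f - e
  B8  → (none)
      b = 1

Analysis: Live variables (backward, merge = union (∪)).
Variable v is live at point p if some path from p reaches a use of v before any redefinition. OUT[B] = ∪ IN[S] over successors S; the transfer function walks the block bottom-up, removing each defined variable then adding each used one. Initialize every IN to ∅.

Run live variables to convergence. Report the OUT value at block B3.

Converged values:
  B0:  IN={a, b, c, e}  OUT={a, b, c, e}
  B1:  IN={a, c, e}  OUT={a, c, f}
  B2:  IN={a, c, f}  OUT={a, b, c}
  B3:  IN={a, b, c}  OUT={a, c, e}
  B4:  IN={c, e}  OUT={b, e}
  B5:  IN={b, e}  OUT={b, e}
  B6:  IN={b, e}  OUT={e, f}
  B7:  IN={e, f}  OUT={}
  B8:  IN={}  OUT={}

Merge at B3: OUT[B3] = IN[B1] ⊔ IN[B4] = {a, c, e}

Answer: {a, c, e}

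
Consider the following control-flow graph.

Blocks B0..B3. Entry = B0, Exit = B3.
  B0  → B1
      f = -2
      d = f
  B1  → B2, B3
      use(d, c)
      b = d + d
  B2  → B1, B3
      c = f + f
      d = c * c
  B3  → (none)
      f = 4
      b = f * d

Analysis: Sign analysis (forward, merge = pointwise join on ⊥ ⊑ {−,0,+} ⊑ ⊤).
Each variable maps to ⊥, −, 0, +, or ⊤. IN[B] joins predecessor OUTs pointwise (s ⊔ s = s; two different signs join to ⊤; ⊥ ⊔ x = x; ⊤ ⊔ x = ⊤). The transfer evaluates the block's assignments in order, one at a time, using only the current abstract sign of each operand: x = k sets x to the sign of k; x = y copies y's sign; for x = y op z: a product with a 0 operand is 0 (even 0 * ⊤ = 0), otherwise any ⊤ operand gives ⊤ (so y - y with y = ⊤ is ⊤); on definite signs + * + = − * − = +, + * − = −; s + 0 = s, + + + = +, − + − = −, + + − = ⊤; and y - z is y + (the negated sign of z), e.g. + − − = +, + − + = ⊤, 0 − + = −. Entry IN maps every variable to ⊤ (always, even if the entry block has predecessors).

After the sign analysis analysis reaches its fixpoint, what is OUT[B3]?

Answer: {a: ⊤, b: ⊤, c: ⊤, d: ⊤, e: ⊤, f: +}

Trace:
Fixpoint table:
  B0:   IN=(all ⊤)   OUT={d:-, f:-; rest ⊤}
  B1:   IN={f:-; rest ⊤}   OUT={f:-; rest ⊤}
  B2:   IN={f:-; rest ⊤}   OUT={c:-, d:+, f:-; rest ⊤}
  B3:   IN={f:-; rest ⊤}   OUT={f:+; rest ⊤}

Merge at B3: IN[B3] = OUT[B1] ⊔ OUT[B2] = {a: ⊤, b: ⊤, c: ⊤, d: ⊤, e: ⊤, f: -}
Applying B3's transfer function to that IN value gives OUT[B3] (row B3 above).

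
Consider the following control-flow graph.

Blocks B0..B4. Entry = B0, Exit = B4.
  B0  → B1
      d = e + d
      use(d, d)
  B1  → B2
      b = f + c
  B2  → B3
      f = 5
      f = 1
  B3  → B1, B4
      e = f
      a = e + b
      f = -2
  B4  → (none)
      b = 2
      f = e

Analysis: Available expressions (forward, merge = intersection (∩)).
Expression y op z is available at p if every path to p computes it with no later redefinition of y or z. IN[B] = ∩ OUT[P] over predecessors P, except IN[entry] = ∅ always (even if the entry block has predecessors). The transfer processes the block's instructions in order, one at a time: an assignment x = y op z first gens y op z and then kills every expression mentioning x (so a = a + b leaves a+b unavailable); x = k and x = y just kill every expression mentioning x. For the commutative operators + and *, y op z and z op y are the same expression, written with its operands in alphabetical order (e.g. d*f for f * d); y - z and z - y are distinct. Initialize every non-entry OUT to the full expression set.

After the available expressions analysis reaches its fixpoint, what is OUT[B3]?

Per-block solution:
  B0: | IN={} | OUT={}
  B1: | IN={} | OUT={c+f}
  B2: | IN={c+f} | OUT={}
  B3: | IN={} | OUT={b+e}
  B4: | IN={b+e} | OUT={}

Merge at B3: IN[B3] = OUT[B2] = {}
Applying B3's transfer function to that IN value gives OUT[B3] (row B3 above).

Answer: {b+e}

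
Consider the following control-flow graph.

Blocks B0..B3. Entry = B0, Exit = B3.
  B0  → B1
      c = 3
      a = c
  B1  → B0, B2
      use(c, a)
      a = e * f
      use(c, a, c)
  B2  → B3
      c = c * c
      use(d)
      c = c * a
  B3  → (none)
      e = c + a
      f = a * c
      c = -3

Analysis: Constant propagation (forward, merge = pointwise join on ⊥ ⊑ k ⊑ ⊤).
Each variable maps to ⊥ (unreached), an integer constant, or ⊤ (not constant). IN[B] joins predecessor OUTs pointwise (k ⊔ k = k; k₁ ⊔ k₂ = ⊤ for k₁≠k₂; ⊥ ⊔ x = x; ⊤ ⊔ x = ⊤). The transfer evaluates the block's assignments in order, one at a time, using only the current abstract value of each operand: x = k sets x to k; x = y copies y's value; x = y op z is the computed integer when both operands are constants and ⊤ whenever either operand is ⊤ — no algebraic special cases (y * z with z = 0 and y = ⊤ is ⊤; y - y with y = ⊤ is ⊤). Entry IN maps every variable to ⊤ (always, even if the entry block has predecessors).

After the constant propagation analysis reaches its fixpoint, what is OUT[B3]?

Answer: {a: ⊤, b: ⊤, c: -3, d: ⊤, e: ⊤, f: ⊤}

Trace:
Fixpoint table:
  B0: | IN=(all ⊤) | OUT={a:3, c:3; rest ⊤}
  B1: | IN={a:3, c:3; rest ⊤} | OUT={c:3; rest ⊤}
  B2: | IN={c:3; rest ⊤} | OUT=(all ⊤)
  B3: | IN=(all ⊤) | OUT={c:-3; rest ⊤}

Merge at B3: IN[B3] = OUT[B2] = {a: ⊤, b: ⊤, c: ⊤, d: ⊤, e: ⊤, f: ⊤}
Applying B3's transfer function to that IN value gives OUT[B3] (row B3 above).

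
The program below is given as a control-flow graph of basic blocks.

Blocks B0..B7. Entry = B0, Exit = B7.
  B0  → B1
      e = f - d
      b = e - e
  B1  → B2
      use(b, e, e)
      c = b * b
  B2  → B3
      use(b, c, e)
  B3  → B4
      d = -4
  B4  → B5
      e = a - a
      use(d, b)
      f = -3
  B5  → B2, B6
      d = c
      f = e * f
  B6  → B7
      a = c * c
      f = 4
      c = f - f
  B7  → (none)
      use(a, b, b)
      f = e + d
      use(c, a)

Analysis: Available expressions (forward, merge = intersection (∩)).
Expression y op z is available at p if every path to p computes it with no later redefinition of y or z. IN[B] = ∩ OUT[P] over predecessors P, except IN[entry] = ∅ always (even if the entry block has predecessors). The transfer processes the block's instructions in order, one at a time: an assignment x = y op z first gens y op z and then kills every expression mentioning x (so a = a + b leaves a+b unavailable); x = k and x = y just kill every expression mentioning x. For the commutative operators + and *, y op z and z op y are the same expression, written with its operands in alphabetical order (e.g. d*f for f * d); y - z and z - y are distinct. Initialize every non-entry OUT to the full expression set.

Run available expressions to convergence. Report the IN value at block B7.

Converged values:
  B0:  IN={}  OUT={e-e, f-d}
  B1:  IN={e-e, f-d}  OUT={b*b, e-e, f-d}
  B2:  IN={b*b}  OUT={b*b}
  B3:  IN={b*b}  OUT={b*b}
  B4:  IN={b*b}  OUT={a-a, b*b}
  B5:  IN={a-a, b*b}  OUT={a-a, b*b}
  B6:  IN={a-a, b*b}  OUT={b*b, f-f}
  B7:  IN={b*b, f-f}  OUT={b*b, d+e}

Merge at B7: IN[B7] = OUT[B6] = {b*b, f-f}

Answer: {b*b, f-f}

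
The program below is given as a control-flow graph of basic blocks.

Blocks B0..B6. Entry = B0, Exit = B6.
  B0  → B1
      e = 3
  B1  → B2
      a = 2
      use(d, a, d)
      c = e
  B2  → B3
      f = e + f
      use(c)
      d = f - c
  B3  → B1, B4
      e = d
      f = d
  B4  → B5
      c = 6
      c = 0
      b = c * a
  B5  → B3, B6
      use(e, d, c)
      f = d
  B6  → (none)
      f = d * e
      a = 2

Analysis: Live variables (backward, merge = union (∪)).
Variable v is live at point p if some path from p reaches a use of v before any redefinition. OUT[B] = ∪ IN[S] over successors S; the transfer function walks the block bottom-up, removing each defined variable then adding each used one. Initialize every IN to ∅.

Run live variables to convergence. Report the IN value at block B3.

Answer: {a, d}

Derivation:
Fixpoint table:
  B0:   IN={d, f}   OUT={d, e, f}
  B1:   IN={d, e, f}   OUT={a, c, e, f}
  B2:   IN={a, c, e, f}   OUT={a, d}
  B3:   IN={a, d}   OUT={a, d, e, f}
  B4:   IN={a, d, e}   OUT={a, c, d, e}
  B5:   IN={a, c, d, e}   OUT={a, d, e}
  B6:   IN={d, e}   OUT={}

Merge at B3: OUT[B3] = IN[B1] ⊔ IN[B4] = {a, d, e, f}
Applying B3's transfer function to that OUT value gives IN[B3] (row B3 above).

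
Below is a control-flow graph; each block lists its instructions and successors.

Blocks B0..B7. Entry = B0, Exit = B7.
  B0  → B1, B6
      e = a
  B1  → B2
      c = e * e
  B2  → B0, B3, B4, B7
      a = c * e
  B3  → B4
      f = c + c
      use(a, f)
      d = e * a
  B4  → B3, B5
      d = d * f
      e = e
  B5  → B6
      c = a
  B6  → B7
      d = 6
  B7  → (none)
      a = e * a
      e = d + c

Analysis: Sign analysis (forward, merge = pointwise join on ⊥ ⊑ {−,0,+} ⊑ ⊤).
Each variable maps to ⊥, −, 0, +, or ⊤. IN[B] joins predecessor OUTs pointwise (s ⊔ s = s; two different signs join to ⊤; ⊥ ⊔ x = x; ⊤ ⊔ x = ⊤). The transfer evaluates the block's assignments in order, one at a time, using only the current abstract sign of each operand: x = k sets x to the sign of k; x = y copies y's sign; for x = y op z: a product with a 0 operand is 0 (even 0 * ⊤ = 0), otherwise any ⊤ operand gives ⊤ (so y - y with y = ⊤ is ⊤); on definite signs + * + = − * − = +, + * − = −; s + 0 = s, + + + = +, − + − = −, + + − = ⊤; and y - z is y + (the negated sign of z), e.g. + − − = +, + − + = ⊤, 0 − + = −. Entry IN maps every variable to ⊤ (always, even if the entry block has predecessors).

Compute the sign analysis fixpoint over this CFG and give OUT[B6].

Answer: {a: ⊤, b: ⊤, c: ⊤, d: +, e: ⊤, f: ⊤}

Working:
Converged values:
  B0: | IN=(all ⊤) | OUT=(all ⊤)
  B1: | IN=(all ⊤) | OUT=(all ⊤)
  B2: | IN=(all ⊤) | OUT=(all ⊤)
  B3: | IN=(all ⊤) | OUT=(all ⊤)
  B4: | IN=(all ⊤) | OUT=(all ⊤)
  B5: | IN=(all ⊤) | OUT=(all ⊤)
  B6: | IN=(all ⊤) | OUT={d:+; rest ⊤}
  B7: | IN=(all ⊤) | OUT=(all ⊤)

Merge at B6: IN[B6] = OUT[B0] ⊔ OUT[B5] = {a: ⊤, b: ⊤, c: ⊤, d: ⊤, e: ⊤, f: ⊤}
Applying B6's transfer function to that IN value gives OUT[B6] (row B6 above).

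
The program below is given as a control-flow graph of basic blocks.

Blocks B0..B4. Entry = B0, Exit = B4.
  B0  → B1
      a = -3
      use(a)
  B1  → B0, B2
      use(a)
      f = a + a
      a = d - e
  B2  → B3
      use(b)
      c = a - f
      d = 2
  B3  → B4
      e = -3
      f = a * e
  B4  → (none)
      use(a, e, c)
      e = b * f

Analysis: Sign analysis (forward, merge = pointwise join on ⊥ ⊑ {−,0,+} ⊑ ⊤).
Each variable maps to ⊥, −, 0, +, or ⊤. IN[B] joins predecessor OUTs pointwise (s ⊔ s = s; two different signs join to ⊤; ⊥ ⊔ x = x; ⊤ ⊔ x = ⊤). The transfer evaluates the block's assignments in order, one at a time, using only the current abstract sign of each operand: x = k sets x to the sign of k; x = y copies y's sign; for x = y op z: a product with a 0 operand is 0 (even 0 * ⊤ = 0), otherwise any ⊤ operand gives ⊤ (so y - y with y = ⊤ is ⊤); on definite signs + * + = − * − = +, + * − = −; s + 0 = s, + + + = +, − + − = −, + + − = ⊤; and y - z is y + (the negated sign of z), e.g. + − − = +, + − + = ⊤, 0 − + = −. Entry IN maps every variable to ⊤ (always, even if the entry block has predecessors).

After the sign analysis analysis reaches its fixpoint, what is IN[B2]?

Answer: {a: ⊤, b: ⊤, c: ⊤, d: ⊤, e: ⊤, f: -}

Working:
Converged values:
  B0: | IN=(all ⊤) | OUT={a:-; rest ⊤}
  B1: | IN={a:-; rest ⊤} | OUT={f:-; rest ⊤}
  B2: | IN={f:-; rest ⊤} | OUT={d:+, f:-; rest ⊤}
  B3: | IN={d:+, f:-; rest ⊤} | OUT={d:+, e:-; rest ⊤}
  B4: | IN={d:+, e:-; rest ⊤} | OUT={d:+; rest ⊤}

Merge at B2: IN[B2] = OUT[B1] = {a: ⊤, b: ⊤, c: ⊤, d: ⊤, e: ⊤, f: -}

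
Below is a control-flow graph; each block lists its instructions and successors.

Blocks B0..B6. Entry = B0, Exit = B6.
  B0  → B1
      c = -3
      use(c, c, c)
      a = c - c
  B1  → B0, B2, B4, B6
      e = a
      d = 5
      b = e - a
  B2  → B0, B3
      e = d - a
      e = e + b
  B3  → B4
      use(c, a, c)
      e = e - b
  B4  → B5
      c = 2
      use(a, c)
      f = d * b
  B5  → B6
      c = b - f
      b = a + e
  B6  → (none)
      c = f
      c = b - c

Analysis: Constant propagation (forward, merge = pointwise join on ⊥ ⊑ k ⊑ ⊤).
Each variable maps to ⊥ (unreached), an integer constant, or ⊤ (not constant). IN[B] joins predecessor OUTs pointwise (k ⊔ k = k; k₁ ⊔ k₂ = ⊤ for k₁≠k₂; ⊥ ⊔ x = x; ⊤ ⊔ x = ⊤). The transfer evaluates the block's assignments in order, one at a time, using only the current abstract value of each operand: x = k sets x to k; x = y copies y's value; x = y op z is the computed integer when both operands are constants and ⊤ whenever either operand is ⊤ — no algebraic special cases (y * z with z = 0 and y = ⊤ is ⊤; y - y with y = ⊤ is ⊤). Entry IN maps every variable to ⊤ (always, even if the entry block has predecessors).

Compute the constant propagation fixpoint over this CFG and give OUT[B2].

Answer: {a: 0, b: 0, c: -3, d: 5, e: 5, f: ⊤}

Derivation:
Fixpoint table:
  B0:   IN=(all ⊤)   OUT={a:0, c:-3; rest ⊤}
  B1:   IN={a:0, c:-3; rest ⊤}   OUT={a:0, b:0, c:-3, d:5, e:0; rest ⊤}
  B2:   IN={a:0, b:0, c:-3, d:5, e:0; rest ⊤}   OUT={a:0, b:0, c:-3, d:5, e:5; rest ⊤}
  B3:   IN={a:0, b:0, c:-3, d:5, e:5; rest ⊤}   OUT={a:0, b:0, c:-3, d:5, e:5; rest ⊤}
  B4:   IN={a:0, b:0, c:-3, d:5; rest ⊤}   OUT={a:0, b:0, c:2, d:5, f:0; rest ⊤}
  B5:   IN={a:0, b:0, c:2, d:5, f:0; rest ⊤}   OUT={a:0, c:0, d:5, f:0; rest ⊤}
  B6:   IN={a:0, d:5; rest ⊤}   OUT={a:0, d:5; rest ⊤}

Merge at B2: IN[B2] = OUT[B1] = {a: 0, b: 0, c: -3, d: 5, e: 0, f: ⊤}
Applying B2's transfer function to that IN value gives OUT[B2] (row B2 above).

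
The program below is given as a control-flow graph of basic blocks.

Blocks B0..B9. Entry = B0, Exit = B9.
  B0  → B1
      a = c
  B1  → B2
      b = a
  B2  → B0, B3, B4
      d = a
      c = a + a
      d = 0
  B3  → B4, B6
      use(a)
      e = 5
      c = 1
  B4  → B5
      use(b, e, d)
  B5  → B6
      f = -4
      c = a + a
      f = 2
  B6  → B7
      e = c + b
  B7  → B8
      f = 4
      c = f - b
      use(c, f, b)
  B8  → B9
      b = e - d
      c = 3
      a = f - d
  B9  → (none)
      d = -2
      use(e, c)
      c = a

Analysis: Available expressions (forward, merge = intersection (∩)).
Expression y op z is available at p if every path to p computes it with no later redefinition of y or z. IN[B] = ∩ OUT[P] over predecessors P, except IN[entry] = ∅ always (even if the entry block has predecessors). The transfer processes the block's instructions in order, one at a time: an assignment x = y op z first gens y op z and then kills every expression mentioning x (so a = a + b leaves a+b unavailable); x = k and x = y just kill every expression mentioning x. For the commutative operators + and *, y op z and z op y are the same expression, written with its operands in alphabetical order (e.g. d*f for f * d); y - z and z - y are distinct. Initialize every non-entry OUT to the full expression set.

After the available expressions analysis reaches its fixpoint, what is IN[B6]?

Answer: {a+a}

Trace:
Fixpoint table:
  B0:  IN={}  OUT={}
  B1:  IN={}  OUT={}
  B2:  IN={}  OUT={a+a}
  B3:  IN={a+a}  OUT={a+a}
  B4:  IN={a+a}  OUT={a+a}
  B5:  IN={a+a}  OUT={a+a}
  B6:  IN={a+a}  OUT={a+a, b+c}
  B7:  IN={a+a, b+c}  OUT={a+a, f-b}
  B8:  IN={a+a, f-b}  OUT={e-d, f-d}
  B9:  IN={e-d, f-d}  OUT={}

Merge at B6: IN[B6] = OUT[B3] ∩ OUT[B5] = {a+a}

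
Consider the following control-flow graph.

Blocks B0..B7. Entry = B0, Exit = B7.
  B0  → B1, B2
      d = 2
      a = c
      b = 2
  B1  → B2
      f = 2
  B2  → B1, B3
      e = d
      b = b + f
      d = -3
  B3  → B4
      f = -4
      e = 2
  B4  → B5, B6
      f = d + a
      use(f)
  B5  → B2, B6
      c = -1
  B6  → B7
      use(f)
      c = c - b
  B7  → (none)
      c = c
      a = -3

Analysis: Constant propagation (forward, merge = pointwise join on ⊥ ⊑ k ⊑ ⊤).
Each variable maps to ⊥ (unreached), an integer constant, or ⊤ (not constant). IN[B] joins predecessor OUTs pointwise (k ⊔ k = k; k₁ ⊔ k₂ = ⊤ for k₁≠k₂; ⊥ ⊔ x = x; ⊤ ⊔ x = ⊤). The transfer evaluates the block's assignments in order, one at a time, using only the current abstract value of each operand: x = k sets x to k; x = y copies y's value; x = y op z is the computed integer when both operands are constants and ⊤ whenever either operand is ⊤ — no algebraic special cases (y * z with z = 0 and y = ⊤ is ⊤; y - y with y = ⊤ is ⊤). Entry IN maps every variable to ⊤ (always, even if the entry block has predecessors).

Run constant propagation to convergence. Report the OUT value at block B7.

Converged values:
  B0:  IN=(all ⊤)  OUT={b:2, d:2; rest ⊤}
  B1:  IN=(all ⊤)  OUT={f:2; rest ⊤}
  B2:  IN=(all ⊤)  OUT={d:-3; rest ⊤}
  B3:  IN={d:-3; rest ⊤}  OUT={d:-3, e:2, f:-4; rest ⊤}
  B4:  IN={d:-3, e:2, f:-4; rest ⊤}  OUT={d:-3, e:2; rest ⊤}
  B5:  IN={d:-3, e:2; rest ⊤}  OUT={c:-1, d:-3, e:2; rest ⊤}
  B6:  IN={d:-3, e:2; rest ⊤}  OUT={d:-3, e:2; rest ⊤}
  B7:  IN={d:-3, e:2; rest ⊤}  OUT={a:-3, d:-3, e:2; rest ⊤}

Merge at B7: IN[B7] = OUT[B6] = {a: ⊤, b: ⊤, c: ⊤, d: -3, e: 2, f: ⊤}
Applying B7's transfer function to that IN value gives OUT[B7] (row B7 above).

Answer: {a: -3, b: ⊤, c: ⊤, d: -3, e: 2, f: ⊤}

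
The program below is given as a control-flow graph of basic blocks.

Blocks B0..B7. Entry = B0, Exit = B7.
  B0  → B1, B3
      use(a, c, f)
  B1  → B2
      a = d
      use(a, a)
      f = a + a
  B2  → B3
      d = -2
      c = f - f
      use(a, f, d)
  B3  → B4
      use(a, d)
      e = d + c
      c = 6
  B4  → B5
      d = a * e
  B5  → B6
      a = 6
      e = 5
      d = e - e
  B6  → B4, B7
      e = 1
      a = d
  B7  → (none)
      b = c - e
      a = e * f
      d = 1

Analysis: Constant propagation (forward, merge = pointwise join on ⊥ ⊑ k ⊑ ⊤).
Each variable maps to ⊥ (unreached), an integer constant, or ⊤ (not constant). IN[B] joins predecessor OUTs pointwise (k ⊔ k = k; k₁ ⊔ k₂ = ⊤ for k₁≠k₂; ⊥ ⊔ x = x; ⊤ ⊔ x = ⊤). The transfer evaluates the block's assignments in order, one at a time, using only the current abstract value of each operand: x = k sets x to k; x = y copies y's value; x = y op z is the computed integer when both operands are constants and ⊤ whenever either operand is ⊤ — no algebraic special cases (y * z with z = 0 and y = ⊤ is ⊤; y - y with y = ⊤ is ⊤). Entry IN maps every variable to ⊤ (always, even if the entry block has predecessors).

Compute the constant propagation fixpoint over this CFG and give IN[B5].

Answer: {a: ⊤, b: ⊤, c: 6, d: ⊤, e: ⊤, f: ⊤}

Working:
Per-block solution:
  B0:   IN=(all ⊤)   OUT=(all ⊤)
  B1:   IN=(all ⊤)   OUT=(all ⊤)
  B2:   IN=(all ⊤)   OUT={d:-2; rest ⊤}
  B3:   IN=(all ⊤)   OUT={c:6; rest ⊤}
  B4:   IN={c:6; rest ⊤}   OUT={c:6; rest ⊤}
  B5:   IN={c:6; rest ⊤}   OUT={a:6, c:6, d:0, e:5; rest ⊤}
  B6:   IN={a:6, c:6, d:0, e:5; rest ⊤}   OUT={a:0, c:6, d:0, e:1; rest ⊤}
  B7:   IN={a:0, c:6, d:0, e:1; rest ⊤}   OUT={b:5, c:6, d:1, e:1; rest ⊤}

Merge at B5: IN[B5] = OUT[B4] = {a: ⊤, b: ⊤, c: 6, d: ⊤, e: ⊤, f: ⊤}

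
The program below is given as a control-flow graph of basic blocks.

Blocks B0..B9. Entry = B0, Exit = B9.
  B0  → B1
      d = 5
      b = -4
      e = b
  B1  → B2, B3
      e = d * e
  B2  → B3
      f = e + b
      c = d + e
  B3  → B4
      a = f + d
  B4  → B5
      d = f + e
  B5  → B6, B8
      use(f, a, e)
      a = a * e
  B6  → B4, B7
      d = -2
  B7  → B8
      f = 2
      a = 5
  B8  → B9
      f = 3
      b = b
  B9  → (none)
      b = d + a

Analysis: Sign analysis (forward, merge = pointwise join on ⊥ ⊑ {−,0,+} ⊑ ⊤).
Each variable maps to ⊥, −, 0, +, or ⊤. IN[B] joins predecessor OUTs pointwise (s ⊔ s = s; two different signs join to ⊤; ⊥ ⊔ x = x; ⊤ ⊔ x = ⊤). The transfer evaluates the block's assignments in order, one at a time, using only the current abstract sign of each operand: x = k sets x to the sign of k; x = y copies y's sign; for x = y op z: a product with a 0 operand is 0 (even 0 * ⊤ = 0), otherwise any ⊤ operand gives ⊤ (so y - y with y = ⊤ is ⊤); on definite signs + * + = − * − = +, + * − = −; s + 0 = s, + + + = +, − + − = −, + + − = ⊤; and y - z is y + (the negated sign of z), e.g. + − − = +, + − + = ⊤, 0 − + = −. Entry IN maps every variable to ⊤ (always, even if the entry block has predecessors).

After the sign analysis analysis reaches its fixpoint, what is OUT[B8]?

Answer: {a: ⊤, b: -, c: ⊤, d: ⊤, e: -, f: +}

Trace:
Fixpoint table:
  B0:  IN=(all ⊤)  OUT={b:-, d:+, e:-; rest ⊤}
  B1:  IN={b:-, d:+, e:-; rest ⊤}  OUT={b:-, d:+, e:-; rest ⊤}
  B2:  IN={b:-, d:+, e:-; rest ⊤}  OUT={b:-, d:+, e:-, f:-; rest ⊤}
  B3:  IN={b:-, d:+, e:-; rest ⊤}  OUT={b:-, d:+, e:-; rest ⊤}
  B4:  IN={b:-, e:-; rest ⊤}  OUT={b:-, e:-; rest ⊤}
  B5:  IN={b:-, e:-; rest ⊤}  OUT={b:-, e:-; rest ⊤}
  B6:  IN={b:-, e:-; rest ⊤}  OUT={b:-, d:-, e:-; rest ⊤}
  B7:  IN={b:-, d:-, e:-; rest ⊤}  OUT={a:+, b:-, d:-, e:-, f:+; rest ⊤}
  B8:  IN={b:-, e:-; rest ⊤}  OUT={b:-, e:-, f:+; rest ⊤}
  B9:  IN={b:-, e:-, f:+; rest ⊤}  OUT={e:-, f:+; rest ⊤}

Merge at B8: IN[B8] = OUT[B5] ⊔ OUT[B7] = {a: ⊤, b: -, c: ⊤, d: ⊤, e: -, f: ⊤}
Applying B8's transfer function to that IN value gives OUT[B8] (row B8 above).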